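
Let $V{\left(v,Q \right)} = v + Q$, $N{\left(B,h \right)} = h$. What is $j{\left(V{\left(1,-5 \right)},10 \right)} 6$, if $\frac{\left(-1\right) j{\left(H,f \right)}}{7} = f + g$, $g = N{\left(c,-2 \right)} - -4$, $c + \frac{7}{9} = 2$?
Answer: $-504$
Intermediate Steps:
$c = \frac{11}{9}$ ($c = - \frac{7}{9} + 2 = \frac{11}{9} \approx 1.2222$)
$g = 2$ ($g = -2 - -4 = -2 + 4 = 2$)
$V{\left(v,Q \right)} = Q + v$
$j{\left(H,f \right)} = -14 - 7 f$ ($j{\left(H,f \right)} = - 7 \left(f + 2\right) = - 7 \left(2 + f\right) = -14 - 7 f$)
$j{\left(V{\left(1,-5 \right)},10 \right)} 6 = \left(-14 - 70\right) 6 = \left(-84\right) 6 = -504$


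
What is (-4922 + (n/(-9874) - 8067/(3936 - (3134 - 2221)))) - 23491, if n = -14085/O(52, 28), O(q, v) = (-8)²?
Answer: -54283617496821/1910342528 ≈ -28416.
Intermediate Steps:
O(q, v) = 64
n = -14085/64 ≈ -220.08
(-4922 + (n/(-9874) - 8067/(3936 - (3134 - 2221)))) - 23491 = (-4922 + (-14085/64/(-9874) - 8067/(3936 - (3134 - 2221)))) - 23491 = (-4922 + (-14085/64*(-1/9874) - 8067/(3936 - 1*913))) - 23491 = (-4922 + (14085/631936 - 8067/(3936 - 913))) - 23491 = (-4922 + (14085/631936 - 8067/3023)) - 23491 = (-4922 - 5055248757/1910342528) - 23491 = -9407761171573/1910342528 - 23491 = -54283617496821/1910342528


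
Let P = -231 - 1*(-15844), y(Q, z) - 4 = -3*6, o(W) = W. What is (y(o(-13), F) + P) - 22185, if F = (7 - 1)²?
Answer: -6586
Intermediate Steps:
F = 36 (F = 6² = 36)
y(Q, z) = -14 (y(Q, z) = 4 - 3*6 = 4 - 18 = -14)
P = 15613 (P = -231 + 15844 = 15613)
(y(o(-13), F) + P) - 22185 = (-14 + 15613) - 22185 = 15599 - 22185 = -6586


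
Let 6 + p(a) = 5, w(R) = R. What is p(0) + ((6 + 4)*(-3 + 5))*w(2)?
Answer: 39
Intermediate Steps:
p(a) = -1 (p(a) = -6 + 5 = -1)
p(0) + ((6 + 4)*(-3 + 5))*w(2) = -1 + ((6 + 4)*(-3 + 5))*2 = -1 + (10*2)*2 = -1 + 20*2 = -1 + 40 = 39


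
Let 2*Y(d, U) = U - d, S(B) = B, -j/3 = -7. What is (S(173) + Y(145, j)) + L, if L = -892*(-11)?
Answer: 9923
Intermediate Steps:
j = 21 (j = -3*(-7) = 21)
Y(d, U) = U/2 - d/2 (Y(d, U) = (U - d)/2 = U/2 - d/2)
L = 9812
(S(173) + Y(145, j)) + L = (173 + ((½)*21 - ½*145)) + 9812 = (173 + (21/2 - 145/2)) + 9812 = (173 - 62) + 9812 = 111 + 9812 = 9923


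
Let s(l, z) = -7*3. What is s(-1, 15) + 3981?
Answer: 3960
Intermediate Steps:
s(l, z) = -21
s(-1, 15) + 3981 = -21 + 3981 = 3960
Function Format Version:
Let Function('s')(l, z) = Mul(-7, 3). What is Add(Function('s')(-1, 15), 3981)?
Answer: 3960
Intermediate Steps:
Function('s')(l, z) = -21
Add(Function('s')(-1, 15), 3981) = Add(-21, 3981) = 3960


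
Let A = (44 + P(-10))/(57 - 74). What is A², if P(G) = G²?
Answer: 20736/289 ≈ 71.751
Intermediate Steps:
A = -144/17 (A = (44 + (-10)²)/(57 - 74) = (44 + 100)/(-17) = 144*(-1/17) = -144/17 ≈ -8.4706)
A² = (-144/17)² = 20736/289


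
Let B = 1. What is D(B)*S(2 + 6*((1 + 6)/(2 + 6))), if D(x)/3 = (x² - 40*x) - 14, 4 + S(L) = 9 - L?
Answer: 1431/4 ≈ 357.75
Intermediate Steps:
S(L) = 5 - L (S(L) = -4 + (9 - L) = 5 - L)
D(x) = -42 - 120*x + 3*x² (D(x) = 3*((x² - 40*x) - 14) = 3*(-14 + x² - 40*x) = -42 - 120*x + 3*x²)
D(B)*S(2 + 6*((1 + 6)/(2 + 6))) = (-42 - 120*1 + 3*1²)*(5 - (2 + 6*((1 + 6)/(2 + 6)))) = (-42 - 120 + 3*1)*(5 - (2 + 6*(7/8))) = (-42 - 120 + 3)*(5 - (2 + 6*(7*(⅛)))) = -159*(5 - (2 + 6*(7/8))) = -159*(5 - (2 + 21/4)) = -159*(5 - 1*29/4) = -159*(5 - 29/4) = -159*(-9/4) = 1431/4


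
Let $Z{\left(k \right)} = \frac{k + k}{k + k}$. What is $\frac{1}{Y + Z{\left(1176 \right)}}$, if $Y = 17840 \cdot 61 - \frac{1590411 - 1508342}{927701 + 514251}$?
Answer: $\frac{1441952}{1569191204363} \approx 9.1891 \cdot 10^{-7}$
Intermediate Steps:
$Z{\left(k \right)} = 1$ ($Z{\left(k \right)} = \frac{2 k}{2 k} = 2 k \frac{1}{2 k} = 1$)
$Y = \frac{1569189762411}{1441952}$ ($Y = 1088240 - \frac{82069}{1441952} = \frac{1569189762411}{1441952} \approx 1.0882 \cdot 10^{6}$)
$\frac{1}{Y + Z{\left(1176 \right)}} = \frac{1}{\frac{1569189762411}{1441952} + 1} = \frac{1}{\frac{1569191204363}{1441952}} = \frac{1441952}{1569191204363}$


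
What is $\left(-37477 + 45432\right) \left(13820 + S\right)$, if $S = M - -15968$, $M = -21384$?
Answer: $66853820$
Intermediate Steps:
$S = -5416$ ($S = -21384 - -15968 = -21384 + 15968 = -5416$)
$\left(-37477 + 45432\right) \left(13820 + S\right) = \left(-37477 + 45432\right) \left(13820 - 5416\right) = 7955 \cdot 8404 = 66853820$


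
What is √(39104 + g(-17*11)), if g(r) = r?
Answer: √38917 ≈ 197.27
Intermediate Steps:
√(39104 + g(-17*11)) = √(39104 - 17*11) = √(39104 - 187) = √38917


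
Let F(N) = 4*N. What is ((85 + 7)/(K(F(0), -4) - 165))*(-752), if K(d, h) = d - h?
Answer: 3008/7 ≈ 429.71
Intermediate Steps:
((85 + 7)/(K(F(0), -4) - 165))*(-752) = ((85 + 7)/((4*0 - 1*(-4)) - 165))*(-752) = (92/((0 + 4) - 165))*(-752) = (92/(4 - 165))*(-752) = (92/(-161))*(-752) = (92*(-1/161))*(-752) = -4/7*(-752) = 3008/7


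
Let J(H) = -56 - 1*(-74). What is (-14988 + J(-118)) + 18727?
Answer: 3757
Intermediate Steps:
J(H) = 18 (J(H) = -56 + 74 = 18)
(-14988 + J(-118)) + 18727 = (-14988 + 18) + 18727 = -14970 + 18727 = 3757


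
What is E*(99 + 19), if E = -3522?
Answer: -415596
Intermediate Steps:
E*(99 + 19) = -3522*(99 + 19) = -3522*118 = -415596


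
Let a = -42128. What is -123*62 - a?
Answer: 34502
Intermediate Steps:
-123*62 - a = -123*62 - 1*(-42128) = -7626 + 42128 = 34502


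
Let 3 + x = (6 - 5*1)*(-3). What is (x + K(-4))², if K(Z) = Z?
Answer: 100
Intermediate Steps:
x = -6 (x = -3 + (6 - 5*1)*(-3) = -3 + (6 - 5)*(-3) = -3 + 1*(-3) = -3 - 3 = -6)
(x + K(-4))² = (-6 - 4)² = (-10)² = 100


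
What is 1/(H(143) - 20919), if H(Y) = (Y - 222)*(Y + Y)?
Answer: -1/43513 ≈ -2.2982e-5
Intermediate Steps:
H(Y) = 2*Y*(-222 + Y) (H(Y) = (-222 + Y)*(2*Y) = 2*Y*(-222 + Y))
1/(H(143) - 20919) = 1/(2*143*(-222 + 143) - 20919) = 1/(2*143*(-79) - 20919) = 1/(-22594 - 20919) = 1/(-43513) = -1/43513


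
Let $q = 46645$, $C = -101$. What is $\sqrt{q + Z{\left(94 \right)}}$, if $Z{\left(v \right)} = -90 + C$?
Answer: $\sqrt{46454} \approx 215.53$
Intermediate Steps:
$Z{\left(v \right)} = -191$ ($Z{\left(v \right)} = -90 - 101 = -191$)
$\sqrt{q + Z{\left(94 \right)}} = \sqrt{46645 - 191} = \sqrt{46454}$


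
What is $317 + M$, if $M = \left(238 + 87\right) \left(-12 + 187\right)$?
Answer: $57192$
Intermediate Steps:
$M = 56875$ ($M = 325 \cdot 175 = 56875$)
$317 + M = 317 + 56875 = 57192$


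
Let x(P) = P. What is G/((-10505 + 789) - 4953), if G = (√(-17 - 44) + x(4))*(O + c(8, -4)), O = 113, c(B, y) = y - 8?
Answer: -404/14669 - 101*I*√61/14669 ≈ -0.027541 - 0.053776*I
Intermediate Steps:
c(B, y) = -8 + y
G = 404 + 101*I*√61 (G = (√(-17 - 44) + 4)*(113 + (-8 - 4)) = (√(-61) + 4)*(113 - 12) = (I*√61 + 4)*101 = (4 + I*√61)*101 = 404 + 101*I*√61 ≈ 404.0 + 788.83*I)
G/((-10505 + 789) - 4953) = (404 + 101*I*√61)/((-10505 + 789) - 4953) = (404 + 101*I*√61)/(-9716 - 4953) = (404 + 101*I*√61)/(-14669) = (404 + 101*I*√61)*(-1/14669) = -404/14669 - 101*I*√61/14669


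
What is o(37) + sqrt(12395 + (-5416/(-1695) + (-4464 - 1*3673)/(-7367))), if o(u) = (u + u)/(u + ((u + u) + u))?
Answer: 1/2 + sqrt(1933383044817760530)/12487065 ≈ 111.85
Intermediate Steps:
o(u) = 1/2 (o(u) = (2*u)/(u + (2*u + u)) = (2*u)/(u + 3*u) = (2*u)/((4*u)) = (2*u)*(1/(4*u)) = 1/2)
o(37) + sqrt(12395 + (-5416/(-1695) + (-4464 - 1*3673)/(-7367))) = 1/2 + sqrt(12395 + (-5416/(-1695) + (-4464 - 1*3673)/(-7367))) = 1/2 + sqrt(12395 + (-5416*(-1/1695) + (-4464 - 3673)*(-1/7367))) = 1/2 + sqrt(12395 + (5416/1695 - 8137*(-1/7367))) = 1/2 + sqrt(12395 + (5416/1695 + 8137/7367)) = 1/2 + sqrt(12395 + 53691887/12487065) = 1/2 + sqrt(154830862562/12487065) = 1/2 + sqrt(1933383044817760530)/12487065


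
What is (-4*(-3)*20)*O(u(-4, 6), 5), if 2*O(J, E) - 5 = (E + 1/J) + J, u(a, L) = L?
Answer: 1940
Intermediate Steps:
O(J, E) = 5/2 + E/2 + J/2 + 1/(2*J) (O(J, E) = 5/2 + ((E + 1/J) + J)/2 = 5/2 + (E + J + 1/J)/2 = 5/2 + (E/2 + J/2 + 1/(2*J)) = 5/2 + E/2 + J/2 + 1/(2*J))
(-4*(-3)*20)*O(u(-4, 6), 5) = (-4*(-3)*20)*((½)*(1 + 6*(5 + 5 + 6))/6) = (12*20)*((½)*(⅙)*(1 + 6*16)) = 240*((½)*(⅙)*(1 + 96)) = 240*((½)*(⅙)*97) = 240*(97/12) = 1940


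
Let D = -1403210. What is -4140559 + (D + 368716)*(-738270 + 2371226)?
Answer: -1689287324823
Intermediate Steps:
-4140559 + (D + 368716)*(-738270 + 2371226) = -4140559 + (-1403210 + 368716)*(-738270 + 2371226) = -4140559 - 1034494*1632956 = -4140559 - 1689283184264 = -1689287324823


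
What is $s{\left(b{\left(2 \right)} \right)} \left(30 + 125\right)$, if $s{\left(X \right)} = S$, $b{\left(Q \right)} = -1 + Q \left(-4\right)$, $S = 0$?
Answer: $0$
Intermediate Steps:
$b{\left(Q \right)} = -1 - 4 Q$
$s{\left(X \right)} = 0$
$s{\left(b{\left(2 \right)} \right)} \left(30 + 125\right) = 0 \left(30 + 125\right) = 0 \cdot 155 = 0$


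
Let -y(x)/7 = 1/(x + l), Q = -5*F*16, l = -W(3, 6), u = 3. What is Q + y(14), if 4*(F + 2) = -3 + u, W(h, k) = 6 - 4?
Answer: 1913/12 ≈ 159.42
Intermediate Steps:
W(h, k) = 2
F = -2 (F = -2 + (-3 + 3)/4 = -2 + (1/4)*0 = -2 + 0 = -2)
l = -2 (l = -1*2 = -2)
Q = 160 (Q = -5*(-2)*16 = 10*16 = 160)
y(x) = -7/(-2 + x) (y(x) = -7/(x - 2) = -7/(-2 + x))
Q + y(14) = 160 - 7/(-2 + 14) = 160 - 7/12 = 1913/12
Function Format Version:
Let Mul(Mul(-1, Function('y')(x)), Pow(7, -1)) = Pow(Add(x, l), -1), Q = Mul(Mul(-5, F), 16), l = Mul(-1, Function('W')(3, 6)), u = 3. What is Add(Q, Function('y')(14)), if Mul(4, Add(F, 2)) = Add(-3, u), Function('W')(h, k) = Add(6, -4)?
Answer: Rational(1913, 12) ≈ 159.42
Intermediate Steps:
Function('W')(h, k) = 2
F = -2 (F = Add(-2, Mul(Rational(1, 4), Add(-3, 3))) = Add(-2, Mul(Rational(1, 4), 0)) = Add(-2, 0) = -2)
l = -2 (l = Mul(-1, 2) = -2)
Q = 160 (Q = Mul(Mul(-5, -2), 16) = Mul(10, 16) = 160)
Function('y')(x) = Mul(-7, Pow(Add(-2, x), -1)) (Function('y')(x) = Mul(-7, Pow(Add(x, -2), -1)) = Mul(-7, Pow(Add(-2, x), -1)))
Add(Q, Function('y')(14)) = Add(160, Mul(-7, Pow(Add(-2, 14), -1))) = Add(160, Mul(-7, Pow(12, -1))) = Add(160, Mul(-7, Rational(1, 12))) = Add(160, Rational(-7, 12)) = Rational(1913, 12)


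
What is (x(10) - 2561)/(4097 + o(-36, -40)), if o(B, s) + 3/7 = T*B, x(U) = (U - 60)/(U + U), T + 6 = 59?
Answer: -35889/30640 ≈ -1.1713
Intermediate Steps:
T = 53 (T = -6 + 59 = 53)
x(U) = (-60 + U)/(2*U) (x(U) = (-60 + U)/((2*U)) = (-60 + U)*(1/(2*U)) = (-60 + U)/(2*U))
o(B, s) = -3/7 + 53*B
(x(10) - 2561)/(4097 + o(-36, -40)) = ((½)*(-60 + 10)/10 - 2561)/(4097 + (-3/7 + 53*(-36))) = ((½)*(⅒)*(-50) - 2561)/(4097 + (-3/7 - 1908)) = (-5/2 - 2561)/(4097 - 13359/7) = -5127/(2*15320/7) = -5127/2*7/15320 = -35889/30640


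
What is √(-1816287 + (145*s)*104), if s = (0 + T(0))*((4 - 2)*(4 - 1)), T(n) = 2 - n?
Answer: 3*I*√181703 ≈ 1278.8*I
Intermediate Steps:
s = 12 (s = (0 + (2 - 1*0))*((4 - 2)*(4 - 1)) = (0 + (2 + 0))*(2*3) = (0 + 2)*6 = 2*6 = 12)
√(-1816287 + (145*s)*104) = √(-1816287 + (145*12)*104) = √(-1816287 + 1740*104) = √(-1816287 + 180960) = √(-1635327) = 3*I*√181703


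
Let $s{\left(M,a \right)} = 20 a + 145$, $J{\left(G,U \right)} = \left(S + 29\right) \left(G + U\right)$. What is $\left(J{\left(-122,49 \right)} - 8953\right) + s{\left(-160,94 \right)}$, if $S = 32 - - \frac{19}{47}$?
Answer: $- \frac{536294}{47} \approx -11411.0$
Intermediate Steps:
$S = \frac{1523}{47}$ ($S = 32 - \left(-19\right) \frac{1}{47} = 32 - - \frac{19}{47} = 32 + \frac{19}{47} = \frac{1523}{47} \approx 32.404$)
$J{\left(G,U \right)} = \frac{2886 G}{47} + \frac{2886 U}{47}$ ($J{\left(G,U \right)} = \left(\frac{1523}{47} + 29\right) \left(G + U\right) = \frac{2886 \left(G + U\right)}{47} = \frac{2886 G}{47} + \frac{2886 U}{47}$)
$s{\left(M,a \right)} = 145 + 20 a$
$\left(J{\left(-122,49 \right)} - 8953\right) + s{\left(-160,94 \right)} = \left(\left(\frac{2886}{47} \left(-122\right) + \frac{2886}{47} \cdot 49\right) - 8953\right) + \left(145 + 20 \cdot 94\right) = \left(\left(- \frac{352092}{47} + \frac{141414}{47}\right) - 8953\right) + \left(145 + 1880\right) = \left(- \frac{210678}{47} - 8953\right) + 2025 = - \frac{631469}{47} + 2025 = - \frac{536294}{47}$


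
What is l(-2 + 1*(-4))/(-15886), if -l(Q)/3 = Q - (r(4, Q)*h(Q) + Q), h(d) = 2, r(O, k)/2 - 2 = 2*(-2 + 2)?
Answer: -12/7943 ≈ -0.0015108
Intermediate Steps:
r(O, k) = 4 (r(O, k) = 4 + 2*(2*(-2 + 2)) = 4 + 2*(2*0) = 4 + 2*0 = 4 + 0 = 4)
l(Q) = 24 (l(Q) = -3*(Q - (4*2 + Q)) = -3*(Q - (8 + Q)) = -3*(Q + (-8 - Q)) = -3*(-8) = 24)
l(-2 + 1*(-4))/(-15886) = 24/(-15886) = 24*(-1/15886) = -12/7943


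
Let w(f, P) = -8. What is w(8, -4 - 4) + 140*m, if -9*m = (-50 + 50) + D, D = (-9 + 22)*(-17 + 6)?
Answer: 19948/9 ≈ 2216.4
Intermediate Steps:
D = -143 (D = 13*(-11) = -143)
m = 143/9 (m = -((-50 + 50) - 143)/9 = -(0 - 143)/9 = -⅑*(-143) = 143/9 ≈ 15.889)
w(8, -4 - 4) + 140*m = -8 + 140*(143/9) = -8 + 20020/9 = 19948/9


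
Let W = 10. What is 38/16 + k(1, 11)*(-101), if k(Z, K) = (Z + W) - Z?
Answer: -8061/8 ≈ -1007.6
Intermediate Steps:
k(Z, K) = 10 (k(Z, K) = (Z + 10) - Z = (10 + Z) - Z = 10)
38/16 + k(1, 11)*(-101) = 38/16 + 10*(-101) = 38*(1/16) - 1010 = 19/8 - 1010 = -8061/8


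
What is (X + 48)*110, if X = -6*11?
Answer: -1980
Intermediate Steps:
X = -66
(X + 48)*110 = (-66 + 48)*110 = -18*110 = -1980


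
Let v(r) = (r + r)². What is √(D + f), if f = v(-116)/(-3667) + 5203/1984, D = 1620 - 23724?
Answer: I*√18290806354996779/909416 ≈ 148.71*I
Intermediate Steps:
D = -22104
v(r) = 4*r² (v(r) = (2*r)² = 4*r²)
f = -87707415/7275328 (f = (4*(-116)²)/(-3667) + 5203/1984 = (4*13456)*(-1/3667) + 5203*(1/1984) = 53824*(-1/3667) + 5203/1984 = -53824/3667 + 5203/1984 = -87707415/7275328 ≈ -12.055)
√(D + f) = √(-22104 - 87707415/7275328) = √(-160901557527/7275328) = I*√18290806354996779/909416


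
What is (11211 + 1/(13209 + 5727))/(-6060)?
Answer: -212291497/114752160 ≈ -1.8500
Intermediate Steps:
(11211 + 1/(13209 + 5727))/(-6060) = (11211 + 1/18936)*(-1/6060) = (212291497/18936)*(-1/6060) = -212291497/114752160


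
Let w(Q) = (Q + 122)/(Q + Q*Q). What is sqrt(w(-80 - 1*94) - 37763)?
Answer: I*sqrt(8554551002889)/15051 ≈ 194.33*I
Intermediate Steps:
w(Q) = (122 + Q)/(Q + Q**2)
sqrt(w(-80 - 1*94) - 37763) = sqrt((122 + (-80 - 1*94))/((-80 - 1*94)*(1 + (-80 - 1*94))) - 37763) = sqrt((122 + (-80 - 94))/((-80 - 94)*(1 + (-80 - 94))) - 37763) = sqrt((122 - 174)/((-174)*(1 - 174)) - 37763) = sqrt(-1/174*(-52)/(-173) - 37763) = sqrt(-1/174*(-1/173)*(-52) - 37763) = sqrt(-26/15051 - 37763) = sqrt(-568370939/15051) = I*sqrt(8554551002889)/15051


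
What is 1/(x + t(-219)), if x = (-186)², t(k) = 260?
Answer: 1/34856 ≈ 2.8689e-5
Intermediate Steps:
x = 34596
1/(x + t(-219)) = 1/(34596 + 260) = 1/34856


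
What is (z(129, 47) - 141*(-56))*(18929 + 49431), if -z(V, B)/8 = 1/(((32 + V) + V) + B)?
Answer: 181902131840/337 ≈ 5.3977e+8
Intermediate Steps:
z(V, B) = -8/(32 + B + 2*V) (z(V, B) = -8/(((32 + V) + V) + B) = -8/((32 + 2*V) + B) = -8/(32 + B + 2*V))
(z(129, 47) - 141*(-56))*(18929 + 49431) = (-8/(32 + 47 + 2*129) - 141*(-56))*(18929 + 49431) = (-8/(32 + 47 + 258) + 7896)*68360 = (-8/337 + 7896)*68360 = (2660944/337)*68360 = 181902131840/337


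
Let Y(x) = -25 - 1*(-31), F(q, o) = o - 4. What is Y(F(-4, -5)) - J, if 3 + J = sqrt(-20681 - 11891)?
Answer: 9 - 2*I*sqrt(8143) ≈ 9.0 - 180.48*I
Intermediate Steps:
F(q, o) = -4 + o
Y(x) = 6 (Y(x) = -25 + 31 = 6)
J = -3 + 2*I*sqrt(8143) (J = -3 + sqrt(-20681 - 11891) = -3 + sqrt(-32572) = -3 + 2*I*sqrt(8143) ≈ -3.0 + 180.48*I)
Y(F(-4, -5)) - J = 6 - (-3 + 2*I*sqrt(8143)) = 6 + (3 - 2*I*sqrt(8143)) = 9 - 2*I*sqrt(8143)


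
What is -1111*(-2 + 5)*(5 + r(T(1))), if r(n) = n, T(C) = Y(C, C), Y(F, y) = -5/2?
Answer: -16665/2 ≈ -8332.5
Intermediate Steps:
Y(F, y) = -5/2 (Y(F, y) = -5*½ = -5/2)
T(C) = -5/2
-1111*(-2 + 5)*(5 + r(T(1))) = -1111*(-2 + 5)*(5 - 5/2) = -3333*5/2 = -1111*15/2 = -16665/2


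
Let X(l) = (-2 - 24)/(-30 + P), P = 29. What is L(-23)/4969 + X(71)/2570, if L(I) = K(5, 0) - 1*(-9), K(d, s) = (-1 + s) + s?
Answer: 74877/6385165 ≈ 0.011727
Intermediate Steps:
K(d, s) = -1 + 2*s
L(I) = 8 (L(I) = (-1 + 2*0) - 1*(-9) = (-1 + 0) + 9 = -1 + 9 = 8)
X(l) = 26 (X(l) = (-2 - 24)/(-30 + 29) = -26/(-1) = -26*(-1) = 26)
L(-23)/4969 + X(71)/2570 = 8/4969 + 26/2570 = 8*(1/4969) + 26*(1/2570) = 8/4969 + 13/1285 = 74877/6385165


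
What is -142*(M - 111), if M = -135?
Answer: 34932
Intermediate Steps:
-142*(M - 111) = -142*(-135 - 111) = -142*(-246) = 34932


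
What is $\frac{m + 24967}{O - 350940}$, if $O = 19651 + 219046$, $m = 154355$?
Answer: $- \frac{179322}{112243} \approx -1.5976$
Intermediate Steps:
$O = 238697$
$\frac{m + 24967}{O - 350940} = \frac{154355 + 24967}{238697 - 350940} = \frac{179322}{-112243} = 179322 \left(- \frac{1}{112243}\right) = - \frac{179322}{112243}$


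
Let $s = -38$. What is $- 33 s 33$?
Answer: $41382$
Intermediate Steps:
$- 33 s 33 = \left(-33\right) \left(-38\right) 33 = 1254 \cdot 33 = 41382$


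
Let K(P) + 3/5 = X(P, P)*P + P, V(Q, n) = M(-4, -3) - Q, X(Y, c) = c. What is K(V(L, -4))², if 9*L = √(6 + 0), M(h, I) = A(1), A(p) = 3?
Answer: 2465551/18225 - 21686*√6/1215 ≈ 91.564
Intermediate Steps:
M(h, I) = 3
L = √6/9 (L = √(6 + 0)/9 = √6/9 ≈ 0.27217)
V(Q, n) = 3 - Q
K(P) = -⅗ + P + P² (K(P) = -⅗ + (P*P + P) = -⅗ + (P² + P) = -⅗ + (P + P²) = -⅗ + P + P²)
K(V(L, -4))² = (-⅗ + (3 - √6/9) + (3 - √6/9)²)² = (12/5 + (3 - √6/9)² - √6/9)²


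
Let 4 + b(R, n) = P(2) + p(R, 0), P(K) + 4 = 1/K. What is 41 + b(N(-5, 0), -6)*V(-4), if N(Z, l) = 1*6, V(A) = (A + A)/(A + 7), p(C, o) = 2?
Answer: 167/3 ≈ 55.667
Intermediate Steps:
V(A) = 2*A/(7 + A) (V(A) = (2*A)/(7 + A) = 2*A/(7 + A))
N(Z, l) = 6
P(K) = -4 + 1/K
b(R, n) = -11/2 (b(R, n) = -4 + ((-4 + 1/2) + 2) = -4 + (-7/2 + 2) = -4 - 3/2 = -11/2)
41 + b(N(-5, 0), -6)*V(-4) = 41 - 11*(-4)/(7 - 4) = 41 - 11*(-4)/3 = 41 - 11/2*(-8/3) = 41 + 44/3 = 167/3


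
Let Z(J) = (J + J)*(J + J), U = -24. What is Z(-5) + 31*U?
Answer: -644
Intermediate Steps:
Z(J) = 4*J² (Z(J) = (2*J)*(2*J) = 4*J²)
Z(-5) + 31*U = 4*(-5)² + 31*(-24) = 4*25 - 744 = 100 - 744 = -644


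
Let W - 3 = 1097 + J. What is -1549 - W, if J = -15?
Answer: -2634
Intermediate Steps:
W = 1085 (W = 3 + (1097 - 15) = 3 + 1082 = 1085)
-1549 - W = -1549 - 1*1085 = -1549 - 1085 = -2634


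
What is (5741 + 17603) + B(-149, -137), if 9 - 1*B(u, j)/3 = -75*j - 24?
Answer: -7382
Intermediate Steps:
B(u, j) = 99 + 225*j (B(u, j) = 27 - 3*(-75*j - 24) = 27 - 3*(-24 - 75*j) = 27 + (72 + 225*j) = 99 + 225*j)
(5741 + 17603) + B(-149, -137) = (5741 + 17603) + (99 + 225*(-137)) = 23344 + (99 - 30825) = 23344 - 30726 = -7382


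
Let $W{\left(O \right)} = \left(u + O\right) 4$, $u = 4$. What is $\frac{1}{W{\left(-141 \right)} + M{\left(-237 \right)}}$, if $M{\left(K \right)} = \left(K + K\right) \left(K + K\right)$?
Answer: $\frac{1}{224128} \approx 4.4617 \cdot 10^{-6}$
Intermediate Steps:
$W{\left(O \right)} = 16 + 4 O$ ($W{\left(O \right)} = \left(4 + O\right) 4 = 16 + 4 O$)
$M{\left(K \right)} = 4 K^{2}$ ($M{\left(K \right)} = 2 K 2 K = 4 K^{2}$)
$\frac{1}{W{\left(-141 \right)} + M{\left(-237 \right)}} = \frac{1}{\left(16 + 4 \left(-141\right)\right) + 4 \left(-237\right)^{2}} = \frac{1}{\left(16 - 564\right) + 4 \cdot 56169} = \frac{1}{-548 + 224676} = \frac{1}{224128}$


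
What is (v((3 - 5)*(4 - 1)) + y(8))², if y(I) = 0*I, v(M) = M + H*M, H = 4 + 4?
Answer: 2916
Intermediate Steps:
H = 8
v(M) = 9*M (v(M) = M + 8*M = 9*M)
y(I) = 0
(v((3 - 5)*(4 - 1)) + y(8))² = (9*((3 - 5)*(4 - 1)) + 0)² = (9*(-2*3) + 0)² = (9*(-6) + 0)² = (-54 + 0)² = (-54)² = 2916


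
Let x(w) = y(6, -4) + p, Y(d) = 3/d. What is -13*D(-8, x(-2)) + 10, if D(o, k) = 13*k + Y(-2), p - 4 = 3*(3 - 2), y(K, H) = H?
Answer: -955/2 ≈ -477.50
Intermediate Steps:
p = 7 (p = 4 + 3*(3 - 2) = 4 + 3*1 = 4 + 3 = 7)
x(w) = 3 (x(w) = -4 + 7 = 3)
D(o, k) = -3/2 + 13*k (D(o, k) = 13*k + 3/(-2) = 13*k + 3*(-1/2) = 13*k - 3/2 = -3/2 + 13*k)
-13*D(-8, x(-2)) + 10 = -13*(-3/2 + 13*3) + 10 = -13*(-3/2 + 39) + 10 = -13*75/2 + 10 = -975/2 + 10 = -955/2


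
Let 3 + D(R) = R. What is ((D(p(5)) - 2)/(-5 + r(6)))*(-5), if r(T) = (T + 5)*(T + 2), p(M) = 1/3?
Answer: 70/249 ≈ 0.28112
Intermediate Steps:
p(M) = 1/3 (p(M) = 1*(1/3) = 1/3)
r(T) = (2 + T)*(5 + T) (r(T) = (5 + T)*(2 + T) = (2 + T)*(5 + T))
D(R) = -3 + R
((D(p(5)) - 2)/(-5 + r(6)))*(-5) = (((-3 + 1/3) - 2)/(-5 + (10 + 6**2 + 7*6)))*(-5) = ((-8/3 - 2)/(-5 + (10 + 36 + 42)))*(-5) = -14/(3*(-5 + 88))*(-5) = -14/3/83*(-5) = -14/3*1/83*(-5) = -14/249*(-5) = 70/249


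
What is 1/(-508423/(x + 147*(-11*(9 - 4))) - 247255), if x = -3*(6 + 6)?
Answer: -8121/2007449432 ≈ -4.0454e-6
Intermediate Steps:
x = -36 (x = -3*12 = -36)
1/(-508423/(x + 147*(-11*(9 - 4))) - 247255) = 1/(-508423/(-36 + 147*(-11*(9 - 4))) - 247255) = 1/(-508423/(-36 + 147*(-11*5)) - 247255) = 1/(-508423/(-36 + 147*(-55)) - 247255) = 1/(-508423/(-36 - 8085) - 247255) = 1/(-508423/(-8121) - 247255) = 1/(-508423*(-1/8121) - 247255) = 1/(508423/8121 - 247255) = 1/(-2007449432/8121) = -8121/2007449432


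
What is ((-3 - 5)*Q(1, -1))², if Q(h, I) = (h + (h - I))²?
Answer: 5184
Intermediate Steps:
Q(h, I) = (-I + 2*h)²
((-3 - 5)*Q(1, -1))² = ((-3 - 5)*(-1 - 2*1)²)² = (-8*(-1 - 2)²)² = (-8*(-3)²)² = (-8*9)² = (-72)² = 5184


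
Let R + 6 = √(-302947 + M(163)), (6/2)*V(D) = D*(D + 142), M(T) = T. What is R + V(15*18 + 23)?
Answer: 42479 + 8*I*√4731 ≈ 42479.0 + 550.26*I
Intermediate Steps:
V(D) = D*(142 + D)/3 (V(D) = (D*(D + 142))/3 = (D*(142 + D))/3 = D*(142 + D)/3)
R = -6 + 8*I*√4731 (R = -6 + √(-302947 + 163) = -6 + √(-302784) = -6 + 8*I*√4731 ≈ -6.0 + 550.26*I)
R + V(15*18 + 23) = (-6 + 8*I*√4731) + (15*18 + 23)*(142 + (15*18 + 23))/3 = (-6 + 8*I*√4731) + (270 + 23)*(142 + (270 + 23))/3 = (-6 + 8*I*√4731) + (⅓)*293*(142 + 293) = (-6 + 8*I*√4731) + (⅓)*293*435 = (-6 + 8*I*√4731) + 42485 = 42479 + 8*I*√4731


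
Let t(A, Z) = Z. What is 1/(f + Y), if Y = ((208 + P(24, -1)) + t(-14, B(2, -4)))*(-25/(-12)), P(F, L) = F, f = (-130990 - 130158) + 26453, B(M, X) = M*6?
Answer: -3/702560 ≈ -4.2701e-6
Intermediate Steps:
B(M, X) = 6*M
f = -234695 (f = -261148 + 26453 = -234695)
Y = 1525/3 (Y = ((208 + 24) + 6*2)*(-25/(-12)) = (232 + 12)*(-25*(-1/12)) = 244*(25/12) = 1525/3 ≈ 508.33)
1/(f + Y) = 1/(-234695 + 1525/3) = 1/(-702560/3) = -3/702560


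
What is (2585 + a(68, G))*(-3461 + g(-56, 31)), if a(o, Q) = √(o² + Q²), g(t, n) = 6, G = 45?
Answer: -8931175 - 3455*√6649 ≈ -9.2129e+6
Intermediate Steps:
a(o, Q) = √(Q² + o²)
(2585 + a(68, G))*(-3461 + g(-56, 31)) = (2585 + √(45² + 68²))*(-3461 + 6) = (2585 + √(2025 + 4624))*(-3455) = (2585 + √6649)*(-3455) = -8931175 - 3455*√6649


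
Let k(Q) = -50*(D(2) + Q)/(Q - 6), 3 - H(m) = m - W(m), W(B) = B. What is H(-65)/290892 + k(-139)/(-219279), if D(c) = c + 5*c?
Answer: 129503371/616602899724 ≈ 0.00021003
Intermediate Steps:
D(c) = 6*c
H(m) = 3 (H(m) = 3 - (m - m) = 3 - 1*0 = 3 + 0 = 3)
k(Q) = -50*(12 + Q)/(-6 + Q) (k(Q) = -50*(6*2 + Q)/(Q - 6) = -50*(12 + Q)/(-6 + Q))
H(-65)/290892 + k(-139)/(-219279) = 3/290892 + (50*(-12 - 1*(-139))/(-6 - 139))/(-219279) = 3*(1/290892) + (50*(-12 + 139)/(-145))*(-1/219279) = 1/96964 + (50*(-1/145)*127)*(-1/219279) = 1/96964 - 1270/29*(-1/219279) = 1/96964 + 1270/6359091 = 129503371/616602899724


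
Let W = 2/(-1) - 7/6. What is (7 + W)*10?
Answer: 115/3 ≈ 38.333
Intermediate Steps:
W = -19/6 (W = 2*(-1) - 7*⅙ = -2 - 7/6 = -19/6 ≈ -3.1667)
(7 + W)*10 = (7 - 19/6)*10 = (23/6)*10 = 115/3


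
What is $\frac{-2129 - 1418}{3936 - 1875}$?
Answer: $- \frac{3547}{2061} \approx -1.721$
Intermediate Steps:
$\frac{-2129 - 1418}{3936 - 1875} = - \frac{3547}{2061}$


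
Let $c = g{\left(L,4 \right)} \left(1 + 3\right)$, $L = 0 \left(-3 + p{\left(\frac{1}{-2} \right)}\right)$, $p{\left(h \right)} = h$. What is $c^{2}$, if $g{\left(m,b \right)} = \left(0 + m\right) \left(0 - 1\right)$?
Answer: $0$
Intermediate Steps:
$L = 0$ ($L = 0 \left(-3 + \frac{1}{-2}\right) = 0 \left(-3 - \frac{1}{2}\right) = 0 \left(- \frac{7}{2}\right) = 0$)
$g{\left(m,b \right)} = - m$ ($g{\left(m,b \right)} = m \left(-1\right) = - m$)
$c = 0$ ($c = \left(-1\right) 0 \left(1 + 3\right) = 0 \cdot 4 = 0$)
$c^{2} = 0^{2} = 0$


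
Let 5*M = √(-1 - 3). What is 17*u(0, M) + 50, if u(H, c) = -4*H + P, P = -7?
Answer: -69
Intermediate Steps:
M = 2*I/5 (M = √(-1 - 3)/5 = √(-4)/5 = (2*I)/5 = 2*I/5 ≈ 0.4*I)
u(H, c) = -7 - 4*H (u(H, c) = -4*H - 7 = -7 - 4*H)
17*u(0, M) + 50 = 17*(-7 - 4*0) + 50 = 17*(-7 + 0) + 50 = 17*(-7) + 50 = -119 + 50 = -69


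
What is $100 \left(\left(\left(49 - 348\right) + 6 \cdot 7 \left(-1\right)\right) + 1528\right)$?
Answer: $118700$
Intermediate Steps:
$100 \left(\left(\left(49 - 348\right) + 6 \cdot 7 \left(-1\right)\right) + 1528\right) = 100 \left(\left(-299 + 42 \left(-1\right)\right) + 1528\right) = 100 \left(\left(-299 - 42\right) + 1528\right) = 100 \left(-341 + 1528\right) = 100 \cdot 1187 = 118700$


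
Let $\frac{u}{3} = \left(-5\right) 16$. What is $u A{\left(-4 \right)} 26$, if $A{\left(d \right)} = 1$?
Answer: $-6240$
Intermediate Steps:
$u = -240$ ($u = 3 \left(\left(-5\right) 16\right) = 3 \left(-80\right) = -240$)
$u A{\left(-4 \right)} 26 = \left(-240\right) 1 \cdot 26 = \left(-240\right) 26 = -6240$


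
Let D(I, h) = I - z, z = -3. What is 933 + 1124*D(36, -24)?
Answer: 44769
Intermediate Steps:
D(I, h) = 3 + I (D(I, h) = I - 1*(-3) = I + 3 = 3 + I)
933 + 1124*D(36, -24) = 933 + 1124*(3 + 36) = 933 + 1124*39 = 933 + 43836 = 44769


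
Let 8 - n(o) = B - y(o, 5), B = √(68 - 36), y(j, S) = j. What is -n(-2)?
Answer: -6 + 4*√2 ≈ -0.34315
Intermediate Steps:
B = 4*√2 (B = √32 = 4*√2 ≈ 5.6569)
n(o) = 8 + o - 4*√2 (n(o) = 8 - (4*√2 - o) = 8 - (-o + 4*√2) = 8 + (o - 4*√2) = 8 + o - 4*√2)
-n(-2) = -(8 - 2 - 4*√2) = -(6 - 4*√2) = -6 + 4*√2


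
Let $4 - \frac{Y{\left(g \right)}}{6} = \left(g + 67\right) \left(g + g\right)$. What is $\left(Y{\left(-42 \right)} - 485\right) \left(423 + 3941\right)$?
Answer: $52974596$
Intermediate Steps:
$Y{\left(g \right)} = 24 - 12 g \left(67 + g\right)$ ($Y{\left(g \right)} = 24 - 6 \left(g + 67\right) \left(g + g\right) = 24 - 6 \left(67 + g\right) 2 g = 24 - 6 \cdot 2 g \left(67 + g\right) = 24 - 12 g \left(67 + g\right)$)
$\left(Y{\left(-42 \right)} - 485\right) \left(423 + 3941\right) = \left(\left(24 - -33768 - 12 \left(-42\right)^{2}\right) - 485\right) \left(423 + 3941\right) = \left(\left(24 + 33768 - 21168\right) - 485\right) 4364 = \left(12624 - 485\right) 4364 = 12139 \cdot 4364 = 52974596$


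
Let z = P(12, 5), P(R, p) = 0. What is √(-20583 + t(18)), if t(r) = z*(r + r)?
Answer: 3*I*√2287 ≈ 143.47*I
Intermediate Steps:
z = 0
t(r) = 0 (t(r) = 0*(r + r) = 0*(2*r) = 0)
√(-20583 + t(18)) = √(-20583 + 0) = √(-20583) = 3*I*√2287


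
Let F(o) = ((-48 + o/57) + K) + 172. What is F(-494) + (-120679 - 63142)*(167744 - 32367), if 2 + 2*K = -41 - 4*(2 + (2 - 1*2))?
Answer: -149310812563/6 ≈ -2.4885e+10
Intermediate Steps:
K = -51/2 (K = -1 + (-41 - 4*(2 + (2 - 1*2)))/2 = -1 + (-41 - 4*(2 + (2 - 2)))/2 = -1 + (-41 - 4*(2 + 0))/2 = -1 + (-41 - 4*2)/2 = -1 + (-41 - 8)/2 = -1 + (½)*(-49) = -1 - 49/2 = -51/2 ≈ -25.500)
F(o) = 197/2 + o/57 (F(o) = ((-48 + o/57) - 51/2) + 172 = (-147/2 + o/57) + 172 = 197/2 + o/57)
F(-494) + (-120679 - 63142)*(167744 - 32367) = (197/2 + (1/57)*(-494)) + (-120679 - 63142)*(167744 - 32367) = (197/2 - 26/3) - 183821*135377 = 539/6 - 24885135517 = -149310812563/6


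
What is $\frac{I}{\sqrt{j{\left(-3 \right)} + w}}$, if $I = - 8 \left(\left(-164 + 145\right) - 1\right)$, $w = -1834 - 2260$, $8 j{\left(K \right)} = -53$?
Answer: $- \frac{64 i \sqrt{10}}{81} \approx - 2.4986 i$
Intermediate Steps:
$j{\left(K \right)} = - \frac{53}{8}$ ($j{\left(K \right)} = \frac{1}{8} \left(-53\right) = - \frac{53}{8}$)
$w = -4094$
$I = 160$ ($I = - 8 \left(-19 - 1\right) = \left(-8\right) \left(-20\right) = 160$)
$\frac{I}{\sqrt{j{\left(-3 \right)} + w}} = \frac{160}{\sqrt{- \frac{53}{8} - 4094}} = \frac{160}{\sqrt{- \frac{32805}{8}}} = \frac{160}{\frac{81}{4} i \sqrt{10}} = 160 \left(- \frac{2 i \sqrt{10}}{405}\right) = - \frac{64 i \sqrt{10}}{81}$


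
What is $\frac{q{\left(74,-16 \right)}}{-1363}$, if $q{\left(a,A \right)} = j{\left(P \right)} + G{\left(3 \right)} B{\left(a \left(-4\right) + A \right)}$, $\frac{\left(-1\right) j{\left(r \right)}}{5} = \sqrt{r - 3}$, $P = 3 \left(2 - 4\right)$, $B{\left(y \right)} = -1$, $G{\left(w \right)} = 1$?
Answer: $\frac{1}{1363} + \frac{15 i}{1363} \approx 0.00073368 + 0.011005 i$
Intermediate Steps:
$P = -6$ ($P = 3 \left(-2\right) = -6$)
$j{\left(r \right)} = - 5 \sqrt{-3 + r}$ ($j{\left(r \right)} = - 5 \sqrt{r - 3} = - 5 \sqrt{-3 + r}$)
$q{\left(a,A \right)} = -1 - 15 i$ ($q{\left(a,A \right)} = - 5 \sqrt{-3 - 6} + 1 \left(-1\right) = - 5 \sqrt{-9} - 1 = - 5 \cdot 3 i - 1 = - 15 i - 1 = -1 - 15 i$)
$\frac{q{\left(74,-16 \right)}}{-1363} = \frac{-1 - 15 i}{-1363} = \left(-1 - 15 i\right) \left(- \frac{1}{1363}\right) = \frac{1}{1363} + \frac{15 i}{1363}$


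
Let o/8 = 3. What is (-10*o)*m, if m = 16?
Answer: -3840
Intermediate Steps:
o = 24 (o = 8*3 = 24)
(-10*o)*m = -10*24*16 = -240*16 = -3840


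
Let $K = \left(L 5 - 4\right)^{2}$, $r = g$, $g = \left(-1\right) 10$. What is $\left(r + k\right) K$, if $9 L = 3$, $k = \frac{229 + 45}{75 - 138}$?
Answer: $- \frac{6328}{81} \approx -78.123$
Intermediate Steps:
$k = - \frac{274}{63}$ ($k = \frac{274}{-63} = 274 \left(- \frac{1}{63}\right) = - \frac{274}{63} \approx -4.3492$)
$g = -10$
$L = \frac{1}{3}$ ($L = \frac{1}{9} \cdot 3 = \frac{1}{3} \approx 0.33333$)
$r = -10$
$K = \frac{49}{9}$ ($K = \left(\frac{1}{3} \cdot 5 - 4\right)^{2} = \left(\frac{5}{3} - 4\right)^{2} = \left(- \frac{7}{3}\right)^{2} = \frac{49}{9} \approx 5.4444$)
$\left(r + k\right) K = \left(-10 - \frac{274}{63}\right) \frac{49}{9} = \left(- \frac{904}{63}\right) \frac{49}{9} = - \frac{6328}{81}$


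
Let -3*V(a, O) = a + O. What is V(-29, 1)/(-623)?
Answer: -4/267 ≈ -0.014981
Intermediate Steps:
V(a, O) = -O/3 - a/3 (V(a, O) = -(a + O)/3 = -(O + a)/3 = -O/3 - a/3)
V(-29, 1)/(-623) = (-1/3*1 - 1/3*(-29))/(-623) = (-1/3 + 29/3)*(-1/623) = (28/3)*(-1/623) = -4/267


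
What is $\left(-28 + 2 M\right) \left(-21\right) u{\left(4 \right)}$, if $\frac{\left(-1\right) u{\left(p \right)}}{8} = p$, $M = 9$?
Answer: $-6720$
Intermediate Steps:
$u{\left(p \right)} = - 8 p$
$\left(-28 + 2 M\right) \left(-21\right) u{\left(4 \right)} = \left(-28 + 2 \cdot 9\right) \left(-21\right) \left(\left(-8\right) 4\right) = \left(-28 + 18\right) \left(-21\right) \left(-32\right) = \left(-10\right) \left(-21\right) \left(-32\right) = 210 \left(-32\right) = -6720$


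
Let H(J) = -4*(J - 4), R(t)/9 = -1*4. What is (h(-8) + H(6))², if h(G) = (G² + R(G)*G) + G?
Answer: 112896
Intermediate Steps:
R(t) = -36 (R(t) = 9*(-1*4) = 9*(-4) = -36)
H(J) = 16 - 4*J (H(J) = -4*(-4 + J) = 16 - 4*J)
h(G) = G² - 35*G (h(G) = (G² - 36*G) + G = G² - 35*G)
(h(-8) + H(6))² = (-8*(-35 - 8) + (16 - 4*6))² = (-8*(-43) + (16 - 24))² = (344 - 8)² = 336² = 112896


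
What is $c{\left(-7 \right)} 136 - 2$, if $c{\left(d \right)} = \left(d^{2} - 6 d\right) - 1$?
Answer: $12238$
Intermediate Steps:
$c{\left(d \right)} = -1 + d^{2} - 6 d$
$c{\left(-7 \right)} 136 - 2 = \left(-1 + \left(-7\right)^{2} - -42\right) 136 - 2 = \left(-1 + 49 + 42\right) 136 - 2 = 90 \cdot 136 - 2 = 12240 - 2 = 12238$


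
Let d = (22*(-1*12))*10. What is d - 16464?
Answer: -19104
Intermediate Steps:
d = -2640 (d = (22*(-12))*10 = -264*10 = -2640)
d - 16464 = -2640 - 16464 = -19104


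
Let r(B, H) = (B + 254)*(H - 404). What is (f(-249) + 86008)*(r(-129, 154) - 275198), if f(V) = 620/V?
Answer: -6562697918656/249 ≈ -2.6356e+10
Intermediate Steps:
r(B, H) = (-404 + H)*(254 + B) (r(B, H) = (254 + B)*(-404 + H) = (-404 + H)*(254 + B))
(f(-249) + 86008)*(r(-129, 154) - 275198) = (620/(-249) + 86008)*((-102616 - 404*(-129) + 254*154 - 129*154) - 275198) = (620*(-1/249) + 86008)*((-102616 + 52116 + 39116 - 19866) - 275198) = (-620/249 + 86008)*(-31250 - 275198) = (21415372/249)*(-306448) = -6562697918656/249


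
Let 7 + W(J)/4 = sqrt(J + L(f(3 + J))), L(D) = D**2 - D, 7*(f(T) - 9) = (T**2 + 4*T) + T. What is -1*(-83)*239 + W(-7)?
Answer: 19809 + 20*sqrt(109)/7 ≈ 19839.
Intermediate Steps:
f(T) = 9 + T**2/7 + 5*T/7 (f(T) = 9 + ((T**2 + 4*T) + T)/7 = 9 + (T**2 + 5*T)/7 = 9 + (T**2/7 + 5*T/7) = 9 + T**2/7 + 5*T/7)
W(J) = -28 + 4*sqrt(J + (71/7 + (3 + J)**2/7 + 5*J/7)*(78/7 + (3 + J)**2/7 + 5*J/7)) (W(J) = -28 + 4*sqrt(J + (9 + (3 + J)**2/7 + 5*(3 + J)/7)*(-1 + (9 + (3 + J)**2/7 + 5*(3 + J)/7))) = -28 + 4*sqrt(J + (9 + (3 + J)**2/7 + (15/7 + 5*J/7))*(-1 + (9 + (3 + J)**2/7 + (15/7 + 5*J/7)))) = -28 + 4*sqrt(J + (78/7 + (3 + J)**2/7 + 5*J/7)*(-1 + (78/7 + (3 + J)**2/7 + 5*J/7))) = -28 + 4*sqrt(J + (78/7 + (3 + J)**2/7 + 5*J/7)*(71/7 + (3 + J)**2/7 + 5*J/7)) = -28 + 4*sqrt(J + (71/7 + (3 + J)**2/7 + 5*J/7)*(78/7 + (3 + J)**2/7 + 5*J/7)))
-1*(-83)*239 + W(-7) = -1*(-83)*239 + (-28 + 4*sqrt(6960 + (-7)**4 + 22*(-7)**3 + 288*(-7)**2 + 1886*(-7))/7) = 83*239 + (-28 + 4*sqrt(6960 + 2401 + 22*(-343) + 288*49 - 13202)/7) = 19837 + (-28 + 4*sqrt(6960 + 2401 - 7546 + 14112 - 13202)/7) = 19837 + (-28 + 4*sqrt(2725)/7) = 19837 + (-28 + 4*(5*sqrt(109))/7) = 19837 + (-28 + 20*sqrt(109)/7) = 19809 + 20*sqrt(109)/7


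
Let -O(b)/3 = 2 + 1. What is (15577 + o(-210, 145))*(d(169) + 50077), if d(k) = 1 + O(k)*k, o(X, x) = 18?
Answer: 757246415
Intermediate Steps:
O(b) = -9 (O(b) = -3*(2 + 1) = -3*3 = -9)
d(k) = 1 - 9*k
(15577 + o(-210, 145))*(d(169) + 50077) = (15577 + 18)*((1 - 9*169) + 50077) = 15595*((1 - 1521) + 50077) = 15595*(-1520 + 50077) = 15595*48557 = 757246415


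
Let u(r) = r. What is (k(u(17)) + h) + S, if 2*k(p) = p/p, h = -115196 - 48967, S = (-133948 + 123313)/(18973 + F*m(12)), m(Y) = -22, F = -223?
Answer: -7840093945/47758 ≈ -1.6416e+5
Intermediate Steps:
S = -10635/23879 (S = (-133948 + 123313)/(18973 - 223*(-22)) = -10635/(18973 + 4906) = -10635/23879 ≈ -0.44537)
h = -164163
k(p) = 1/2 (k(p) = (p/p)/2 = (1/2)*1 = 1/2)
(k(u(17)) + h) + S = (1/2 - 164163) - 10635/23879 = -328325/2 - 10635/23879 = -7840093945/47758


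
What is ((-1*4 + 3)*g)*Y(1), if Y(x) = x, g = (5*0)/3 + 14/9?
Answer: -14/9 ≈ -1.5556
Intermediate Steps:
g = 14/9 (g = 0*(⅓) + 14*(⅑) = 0 + 14/9 = 14/9 ≈ 1.5556)
((-1*4 + 3)*g)*Y(1) = ((-1*4 + 3)*(14/9))*1 = ((-4 + 3)*(14/9))*1 = -1*14/9*1 = -14/9*1 = -14/9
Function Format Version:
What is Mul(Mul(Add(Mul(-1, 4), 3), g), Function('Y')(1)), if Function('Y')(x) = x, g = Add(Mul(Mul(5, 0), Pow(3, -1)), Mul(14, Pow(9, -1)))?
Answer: Rational(-14, 9) ≈ -1.5556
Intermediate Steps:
g = Rational(14, 9) (g = Add(Mul(0, Rational(1, 3)), Mul(14, Rational(1, 9))) = Add(0, Rational(14, 9)) = Rational(14, 9) ≈ 1.5556)
Mul(Mul(Add(Mul(-1, 4), 3), g), Function('Y')(1)) = Mul(Mul(Add(Mul(-1, 4), 3), Rational(14, 9)), 1) = Mul(Mul(Add(-4, 3), Rational(14, 9)), 1) = Mul(Mul(-1, Rational(14, 9)), 1) = Mul(Rational(-14, 9), 1) = Rational(-14, 9)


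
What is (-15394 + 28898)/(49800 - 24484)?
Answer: 3376/6329 ≈ 0.53342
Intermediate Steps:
(-15394 + 28898)/(49800 - 24484) = 13504/25316 = 13504*(1/25316) = 3376/6329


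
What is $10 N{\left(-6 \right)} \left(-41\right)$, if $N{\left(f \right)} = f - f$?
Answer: $0$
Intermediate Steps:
$N{\left(f \right)} = 0$
$10 N{\left(-6 \right)} \left(-41\right) = 10 \cdot 0 \left(-41\right) = 0 \left(-41\right) = 0$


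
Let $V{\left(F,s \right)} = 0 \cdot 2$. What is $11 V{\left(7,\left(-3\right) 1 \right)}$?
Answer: $0$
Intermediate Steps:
$V{\left(F,s \right)} = 0$
$11 V{\left(7,\left(-3\right) 1 \right)} = 11 \cdot 0 = 0$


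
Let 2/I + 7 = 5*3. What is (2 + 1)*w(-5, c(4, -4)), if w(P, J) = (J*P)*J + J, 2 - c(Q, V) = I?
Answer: -651/16 ≈ -40.688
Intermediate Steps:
I = ¼ (I = 2/(-7 + 5*3) = 2/(-7 + 15) = 2/8 = 2*(⅛) = ¼ ≈ 0.25000)
c(Q, V) = 7/4 (c(Q, V) = 2 - 1*¼ = 2 - ¼ = 7/4)
w(P, J) = J + P*J² (w(P, J) = P*J² + J = J + P*J²)
(2 + 1)*w(-5, c(4, -4)) = (2 + 1)*(7*(1 + (7/4)*(-5))/4) = 3*(7*(1 - 35/4)/4) = 3*((7/4)*(-31/4)) = 3*(-217/16) = -651/16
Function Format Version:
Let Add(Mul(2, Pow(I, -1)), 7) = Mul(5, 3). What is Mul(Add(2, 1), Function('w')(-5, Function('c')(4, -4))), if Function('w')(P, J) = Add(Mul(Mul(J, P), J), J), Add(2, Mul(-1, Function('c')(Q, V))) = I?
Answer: Rational(-651, 16) ≈ -40.688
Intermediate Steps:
I = Rational(1, 4) (I = Mul(2, Pow(Add(-7, Mul(5, 3)), -1)) = Mul(2, Pow(Add(-7, 15), -1)) = Mul(2, Pow(8, -1)) = Mul(2, Rational(1, 8)) = Rational(1, 4) ≈ 0.25000)
Function('c')(Q, V) = Rational(7, 4) (Function('c')(Q, V) = Add(2, Mul(-1, Rational(1, 4))) = Add(2, Rational(-1, 4)) = Rational(7, 4))
Function('w')(P, J) = Add(J, Mul(P, Pow(J, 2))) (Function('w')(P, J) = Add(Mul(P, Pow(J, 2)), J) = Add(J, Mul(P, Pow(J, 2))))
Mul(Add(2, 1), Function('w')(-5, Function('c')(4, -4))) = Mul(Add(2, 1), Mul(Rational(7, 4), Add(1, Mul(Rational(7, 4), -5)))) = Mul(3, Mul(Rational(7, 4), Add(1, Rational(-35, 4)))) = Mul(3, Mul(Rational(7, 4), Rational(-31, 4))) = Mul(3, Rational(-217, 16)) = Rational(-651, 16)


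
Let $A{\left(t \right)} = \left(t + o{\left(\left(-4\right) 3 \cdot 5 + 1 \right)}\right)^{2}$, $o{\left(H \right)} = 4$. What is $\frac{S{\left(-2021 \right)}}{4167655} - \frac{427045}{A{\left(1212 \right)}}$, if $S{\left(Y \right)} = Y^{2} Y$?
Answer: $- \frac{12207575305838691}{6162528071680} \approx -1980.9$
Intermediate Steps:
$S{\left(Y \right)} = Y^{3}$
$A{\left(t \right)} = \left(4 + t\right)^{2}$ ($A{\left(t \right)} = \left(t + 4\right)^{2} = \left(4 + t\right)^{2}$)
$\frac{S{\left(-2021 \right)}}{4167655} - \frac{427045}{A{\left(1212 \right)}} = \frac{\left(-2021\right)^{3}}{4167655} - \frac{427045}{\left(4 + 1212\right)^{2}} = \left(-8254655261\right) \frac{1}{4167655} - \frac{427045}{1216^{2}} = - \frac{8254655261}{4167655} - \frac{427045}{1478656} = - \frac{12207575305838691}{6162528071680}$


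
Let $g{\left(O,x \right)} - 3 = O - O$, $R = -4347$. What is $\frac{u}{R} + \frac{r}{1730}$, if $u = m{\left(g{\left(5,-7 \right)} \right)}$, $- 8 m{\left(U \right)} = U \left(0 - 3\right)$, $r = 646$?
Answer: $\frac{1247207}{3342360} \approx 0.37315$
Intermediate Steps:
$g{\left(O,x \right)} = 3$ ($g{\left(O,x \right)} = 3 + \left(O - O\right) = 3 + 0 = 3$)
$m{\left(U \right)} = \frac{3 U}{8}$ ($m{\left(U \right)} = - \frac{U \left(0 - 3\right)}{8} = - \frac{U \left(-3\right)}{8} = - \frac{\left(-3\right) U}{8} = \frac{3 U}{8}$)
$u = \frac{9}{8}$ ($u = \frac{3}{8} \cdot 3 = \frac{9}{8} \approx 1.125$)
$\frac{u}{R} + \frac{r}{1730} = \frac{9}{8 \left(-4347\right)} + \frac{646}{1730} = \frac{9}{8} \left(- \frac{1}{4347}\right) + 646 \cdot \frac{1}{1730} = - \frac{1}{3864} + \frac{323}{865} = \frac{1247207}{3342360}$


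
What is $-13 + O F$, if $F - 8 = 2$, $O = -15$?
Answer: $-163$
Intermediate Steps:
$F = 10$ ($F = 8 + 2 = 10$)
$-13 + O F = -13 - 150 = -163$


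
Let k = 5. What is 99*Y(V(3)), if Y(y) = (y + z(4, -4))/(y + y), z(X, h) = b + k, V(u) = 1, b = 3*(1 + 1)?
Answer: 594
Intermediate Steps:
b = 6 (b = 3*2 = 6)
z(X, h) = 11 (z(X, h) = 6 + 5 = 11)
Y(y) = (11 + y)/(2*y) (Y(y) = (y + 11)/(y + y) = (11 + y)/((2*y)) = (11 + y)*(1/(2*y)) = (11 + y)/(2*y))
99*Y(V(3)) = 99*((½)*(11 + 1)/1) = 99*((½)*1*12) = 99*6 = 594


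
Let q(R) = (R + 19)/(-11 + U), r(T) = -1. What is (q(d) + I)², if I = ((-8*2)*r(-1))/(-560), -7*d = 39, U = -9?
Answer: 49/100 ≈ 0.49000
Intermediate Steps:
d = -39/7 (d = -⅐*39 = -39/7 ≈ -5.5714)
q(R) = -19/20 - R/20 (q(R) = (R + 19)/(-11 - 9) = (19 + R)/(-20) = (19 + R)*(-1/20) = -19/20 - R/20)
I = -1/35 (I = (-8*2*(-1))/(-560) = -16*(-1)*(-1/560) = 16*(-1/560) = -1/35 ≈ -0.028571)
(q(d) + I)² = ((-19/20 - 1/20*(-39/7)) - 1/35)² = ((-19/20 + 39/140) - 1/35)² = (-47/70 - 1/35)² = (-7/10)² = 49/100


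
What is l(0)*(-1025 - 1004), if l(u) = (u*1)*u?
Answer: 0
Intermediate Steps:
l(u) = u**2 (l(u) = u*u = u**2)
l(0)*(-1025 - 1004) = 0**2*(-1025 - 1004) = 0*(-2029) = 0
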